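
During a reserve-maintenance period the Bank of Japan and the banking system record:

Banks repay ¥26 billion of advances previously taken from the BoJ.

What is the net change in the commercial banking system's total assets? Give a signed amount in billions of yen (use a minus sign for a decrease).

-¥26 billion

Discount-window repayment ¥26 billion: bank balance sheets shrink → −¥26B.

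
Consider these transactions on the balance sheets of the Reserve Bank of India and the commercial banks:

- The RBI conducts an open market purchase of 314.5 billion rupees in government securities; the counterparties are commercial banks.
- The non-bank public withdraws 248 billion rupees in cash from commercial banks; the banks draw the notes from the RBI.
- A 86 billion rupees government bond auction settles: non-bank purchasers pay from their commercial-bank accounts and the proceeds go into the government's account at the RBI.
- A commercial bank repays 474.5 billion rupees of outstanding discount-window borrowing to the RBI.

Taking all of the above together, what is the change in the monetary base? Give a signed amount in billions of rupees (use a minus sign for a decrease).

OMO purchase (from banks) 314.5 billion rupees: RBI balance sheet expands → +314.5B.
Currency withdrawal 248 billion rupees: just a shift between currency and reserves — both are base money → 0.
Government account inflow 86 billion rupees: reserves shift to a non-base liability → −86B.
Discount-window repayment 474.5 billion rupees: RBI balance sheet contracts → −474.5B.
Net: 314.5 + 0 − 86 − 474.5 = -246 billion.

-246 billion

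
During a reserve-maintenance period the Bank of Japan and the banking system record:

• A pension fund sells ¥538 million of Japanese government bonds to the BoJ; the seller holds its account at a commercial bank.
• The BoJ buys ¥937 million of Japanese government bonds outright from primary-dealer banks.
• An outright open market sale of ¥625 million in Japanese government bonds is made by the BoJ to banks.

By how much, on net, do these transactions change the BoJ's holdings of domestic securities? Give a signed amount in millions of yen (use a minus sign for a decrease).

Asset purchase (from non-banks) ¥538 million: securities added to the BoJ's portfolio → +¥538M.
OMO purchase (from banks) ¥937 million: securities added to the BoJ's portfolio → +¥937M.
OMO sale (to banks) ¥625 million: securities removed from the BoJ's portfolio → −¥625M.
Net: 538 + 937 − 625 = +¥850 million.

+¥850 million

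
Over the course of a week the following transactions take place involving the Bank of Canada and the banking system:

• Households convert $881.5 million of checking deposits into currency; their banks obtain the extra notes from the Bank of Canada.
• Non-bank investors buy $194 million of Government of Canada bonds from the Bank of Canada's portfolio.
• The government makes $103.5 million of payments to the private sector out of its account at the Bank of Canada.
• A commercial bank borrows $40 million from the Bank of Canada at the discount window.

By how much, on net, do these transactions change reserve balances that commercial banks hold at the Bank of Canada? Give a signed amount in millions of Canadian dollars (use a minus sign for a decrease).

-$932 million

Currency withdrawal $881.5 million: banks swap reserves for currency → −$881.5M.
Asset sale (to non-banks) $194 million: the non-bank buyers' banks settle from reserves → −$194M.
Government spending $103.5 million: government payments flow into bank reserve accounts → +$103.5M.
Discount-window loan $40 million: the loan is credited to the bank's reserve account → +$40M.
Net: −881.5 − 194 + 103.5 + 40 = -$932 million.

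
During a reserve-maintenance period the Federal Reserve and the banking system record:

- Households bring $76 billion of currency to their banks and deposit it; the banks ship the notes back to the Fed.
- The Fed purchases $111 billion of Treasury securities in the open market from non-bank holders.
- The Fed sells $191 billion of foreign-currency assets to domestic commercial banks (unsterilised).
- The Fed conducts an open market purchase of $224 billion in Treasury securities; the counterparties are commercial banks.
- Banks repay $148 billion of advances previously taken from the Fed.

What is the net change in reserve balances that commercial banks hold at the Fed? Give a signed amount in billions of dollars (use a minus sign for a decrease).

+$72 billion

Fed balance sheet:
  Assets:      Securities +$335B, Loans to banks −$148B, Foreign assets −$191B
  Liabilities: Bank reserves +$72B, Currency in circulation −$76B
So the change in reserve balances that commercial banks hold at the Fed is +$72 billion.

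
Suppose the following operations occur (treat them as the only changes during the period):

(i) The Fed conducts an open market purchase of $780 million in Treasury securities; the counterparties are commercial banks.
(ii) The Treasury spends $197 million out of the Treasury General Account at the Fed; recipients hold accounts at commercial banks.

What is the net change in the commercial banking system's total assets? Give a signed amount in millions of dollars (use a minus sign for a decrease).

OMO purchase (from banks) $780 million: just an asset swap on bank balance sheets → 0.
Government spending $197 million: bank balance sheets expand → +$197M.
Net: 0 + 197 = +$197 million.

+$197 million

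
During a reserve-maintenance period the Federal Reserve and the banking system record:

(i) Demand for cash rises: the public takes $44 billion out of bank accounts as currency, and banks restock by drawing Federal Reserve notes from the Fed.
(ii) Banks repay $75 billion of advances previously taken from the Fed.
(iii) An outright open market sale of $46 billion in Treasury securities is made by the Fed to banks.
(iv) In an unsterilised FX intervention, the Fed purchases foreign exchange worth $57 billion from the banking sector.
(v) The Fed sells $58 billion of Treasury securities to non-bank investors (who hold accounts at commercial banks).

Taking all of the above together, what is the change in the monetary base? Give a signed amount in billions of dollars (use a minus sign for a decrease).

-$122 billion

Currency withdrawal $44 billion: just a shift between currency and reserves — both are base money → 0.
Discount-window repayment $75 billion: Fed balance sheet contracts → −$75B.
OMO sale (to banks) $46 billion: Fed balance sheet contracts → −$46B.
FX purchase $57 billion: Fed balance sheet expands → +$57B.
Asset sale (to non-banks) $58 billion: Fed balance sheet contracts → −$58B.
Net: 0 − 75 − 46 + 57 − 58 = -$122 billion.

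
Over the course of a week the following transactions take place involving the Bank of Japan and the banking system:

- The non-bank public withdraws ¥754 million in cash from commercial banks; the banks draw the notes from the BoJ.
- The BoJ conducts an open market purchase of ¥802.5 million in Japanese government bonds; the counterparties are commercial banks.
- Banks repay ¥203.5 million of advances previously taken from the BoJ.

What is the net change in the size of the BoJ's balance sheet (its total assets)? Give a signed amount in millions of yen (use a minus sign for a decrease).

BoJ balance sheet:
  Assets:      Securities +¥802.5M, Loans to banks −¥203.5M
  Liabilities: Bank reserves −¥155M, Currency in circulation +¥754M
Commercial banking system:
  Assets:      Reserves at CB −¥155M, Securities −¥802.5M
  Liabilities: Checkable deposits −¥754M, Borrowings from CB −¥203.5M
Change in total BoJ assets = +¥599 million.

+¥599 million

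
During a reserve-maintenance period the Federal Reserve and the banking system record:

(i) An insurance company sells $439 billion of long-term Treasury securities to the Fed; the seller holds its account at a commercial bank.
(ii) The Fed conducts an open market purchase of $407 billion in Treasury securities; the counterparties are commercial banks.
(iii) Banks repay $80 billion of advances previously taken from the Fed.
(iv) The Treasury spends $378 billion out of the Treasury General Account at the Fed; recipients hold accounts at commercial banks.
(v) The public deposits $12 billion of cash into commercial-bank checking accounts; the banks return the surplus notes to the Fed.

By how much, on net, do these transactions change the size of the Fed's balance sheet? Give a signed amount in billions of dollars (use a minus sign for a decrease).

Asset purchase (from non-banks) $439 billion: a Fed asset is acquired → +$439B.
OMO purchase (from banks) $407 billion: a Fed asset is acquired → +$407B.
Discount-window repayment $80 billion: a Fed asset is shed → −$80B.
Government spending $378 billion: only the composition of liabilities changes → 0.
Currency deposit $12 billion: only the composition of liabilities changes → 0.
Net: 439 + 407 − 80 + 0 + 0 = +$766 billion.

+$766 billion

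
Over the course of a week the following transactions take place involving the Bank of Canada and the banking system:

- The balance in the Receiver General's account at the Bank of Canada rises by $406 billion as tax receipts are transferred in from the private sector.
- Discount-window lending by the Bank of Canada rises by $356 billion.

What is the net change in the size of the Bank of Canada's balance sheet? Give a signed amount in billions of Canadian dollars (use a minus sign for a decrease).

+$356 billion

Bank of Canada balance sheet:
  Assets:      Loans to banks +$356B
  Liabilities: Bank reserves −$50B, Government deposits +$406B
Change in total Bank of Canada assets = +$356 billion.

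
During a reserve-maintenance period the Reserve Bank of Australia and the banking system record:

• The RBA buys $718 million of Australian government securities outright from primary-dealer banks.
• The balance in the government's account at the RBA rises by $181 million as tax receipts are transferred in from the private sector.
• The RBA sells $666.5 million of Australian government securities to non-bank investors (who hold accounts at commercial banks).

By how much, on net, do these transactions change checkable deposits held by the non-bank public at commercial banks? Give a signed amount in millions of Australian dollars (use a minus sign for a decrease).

-$847.5 million

OMO purchase (from banks) $718 million: the counterparty is a bank, so public deposits are unchanged → 0.
Government account inflow $181 million: non-bank counterparties' bank balances fall → −$181M.
Asset sale (to non-banks) $666.5 million: non-bank counterparties' bank balances fall → −$666.5M.
Net: 0 − 181 − 666.5 = -$847.5 million.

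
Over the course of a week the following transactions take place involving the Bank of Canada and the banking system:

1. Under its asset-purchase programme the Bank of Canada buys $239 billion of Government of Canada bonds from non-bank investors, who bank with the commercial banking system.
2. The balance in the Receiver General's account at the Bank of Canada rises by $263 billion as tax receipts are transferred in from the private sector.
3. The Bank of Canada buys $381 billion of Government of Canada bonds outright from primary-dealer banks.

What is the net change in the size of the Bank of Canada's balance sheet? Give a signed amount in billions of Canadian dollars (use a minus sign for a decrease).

+$620 billion

Bank of Canada balance sheet:
  Assets:      Securities +$620B
  Liabilities: Bank reserves +$357B, Government deposits +$263B
Commercial banking system:
  Assets:      Reserves at CB +$357B, Securities −$381B
  Liabilities: Checkable deposits −$24B
Change in total Bank of Canada assets = +$620 billion.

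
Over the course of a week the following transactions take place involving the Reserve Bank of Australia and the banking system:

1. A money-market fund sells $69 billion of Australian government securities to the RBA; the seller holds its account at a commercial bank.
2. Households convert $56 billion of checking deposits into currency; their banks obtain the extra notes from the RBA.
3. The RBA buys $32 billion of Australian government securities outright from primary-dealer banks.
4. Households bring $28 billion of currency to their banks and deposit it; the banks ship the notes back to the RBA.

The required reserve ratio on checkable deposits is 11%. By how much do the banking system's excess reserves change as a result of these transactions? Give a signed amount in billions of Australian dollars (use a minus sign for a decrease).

+$68.49 billion

Asset purchase (from non-banks) $69 billion: reserves +$69B, deposits +$69B.
Currency withdrawal $56 billion: reserves −$56B, deposits −$56B.
OMO purchase (from banks) $32 billion: reserves +$32B, deposits 0.
Currency deposit $28 billion: reserves +$28B, deposits +$28B.
Totals: Δreserves = +$73B, Δdeposits = +$41B.
Δrequired reserves = 11% × +$41B = +$4.51B.
Δexcess reserves = Δreserves − Δrequired = +$73B − (+$4.51B) = +$68.49 billion.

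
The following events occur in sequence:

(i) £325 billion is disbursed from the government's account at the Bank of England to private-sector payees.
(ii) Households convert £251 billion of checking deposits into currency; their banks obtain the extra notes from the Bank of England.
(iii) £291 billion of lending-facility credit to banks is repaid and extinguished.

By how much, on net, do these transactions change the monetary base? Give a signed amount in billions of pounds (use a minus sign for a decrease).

Bank of England balance sheet:
  Assets:      Loans to banks −£291B
  Liabilities: Bank reserves −£217B, Currency in circulation +£251B, Government deposits −£325B
Commercial banking system:
  Assets:      Reserves at CB −£217B
  Liabilities: Checkable deposits +£74B, Borrowings from CB −£291B
Monetary base = currency + reserves: +£251B + (−£217B) = +£34 billion.

+£34 billion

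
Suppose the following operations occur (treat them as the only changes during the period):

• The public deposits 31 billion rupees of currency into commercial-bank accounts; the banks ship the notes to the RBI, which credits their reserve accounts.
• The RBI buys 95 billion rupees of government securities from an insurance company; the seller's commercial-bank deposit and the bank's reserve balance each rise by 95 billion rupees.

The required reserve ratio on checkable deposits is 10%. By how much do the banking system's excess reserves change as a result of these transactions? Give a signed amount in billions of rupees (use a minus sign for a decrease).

Currency deposit 31 billion rupees: reserves +31B, deposits +31B.
Asset purchase (from non-banks) 95 billion rupees: reserves +95B, deposits +95B.
Totals: Δreserves = +126B, Δdeposits = +126B.
Δrequired reserves = 10% × +126B = +12.6B.
Δexcess reserves = Δreserves − Δrequired = +126B − (+12.6B) = +113.4 billion.

+113.4 billion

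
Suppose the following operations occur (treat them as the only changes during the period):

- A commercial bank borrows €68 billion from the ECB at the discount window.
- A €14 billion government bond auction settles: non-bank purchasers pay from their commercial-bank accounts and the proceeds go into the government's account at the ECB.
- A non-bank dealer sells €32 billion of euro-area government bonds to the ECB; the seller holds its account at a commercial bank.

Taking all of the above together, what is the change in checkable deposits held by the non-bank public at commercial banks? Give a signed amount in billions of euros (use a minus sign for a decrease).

Discount-window loan €68 billion: the counterparty is a bank, so public deposits are unchanged → 0.
Government account inflow €14 billion: non-bank counterparties' bank balances fall → −€14B.
Asset purchase (from non-banks) €32 billion: non-bank counterparties' bank balances rise → +€32B.
Net: 0 − 14 + 32 = +€18 billion.

+€18 billion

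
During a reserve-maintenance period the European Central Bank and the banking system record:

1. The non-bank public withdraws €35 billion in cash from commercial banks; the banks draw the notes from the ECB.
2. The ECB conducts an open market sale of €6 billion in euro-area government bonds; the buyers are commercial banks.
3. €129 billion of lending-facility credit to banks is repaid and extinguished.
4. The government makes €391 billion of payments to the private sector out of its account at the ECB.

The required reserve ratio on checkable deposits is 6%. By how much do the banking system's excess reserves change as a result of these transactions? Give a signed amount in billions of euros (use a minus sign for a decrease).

+€199.64 billion

Currency withdrawal €35 billion: reserves −€35B, deposits −€35B.
OMO sale (to banks) €6 billion: reserves −€6B, deposits 0.
Discount-window repayment €129 billion: reserves −€129B, deposits 0.
Government spending €391 billion: reserves +€391B, deposits +€391B.
Totals: Δreserves = +€221B, Δdeposits = +€356B.
Δrequired reserves = 6% × +€356B = +€21.36B.
Δexcess reserves = Δreserves − Δrequired = +€221B − (+€21.36B) = +€199.64 billion.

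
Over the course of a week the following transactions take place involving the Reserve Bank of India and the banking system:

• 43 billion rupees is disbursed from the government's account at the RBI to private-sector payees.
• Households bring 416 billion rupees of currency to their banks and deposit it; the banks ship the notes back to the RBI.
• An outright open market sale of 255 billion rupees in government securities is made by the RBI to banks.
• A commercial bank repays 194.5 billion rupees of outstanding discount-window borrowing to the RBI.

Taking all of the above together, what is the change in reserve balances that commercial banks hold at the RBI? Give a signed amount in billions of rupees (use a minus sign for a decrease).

RBI balance sheet:
  Assets:      Securities −255B, Loans to banks −194.5B
  Liabilities: Bank reserves +9.5B, Currency in circulation −416B, Government deposits −43B
So the change in reserve balances that commercial banks hold at the RBI is +9.5 billion.

+9.5 billion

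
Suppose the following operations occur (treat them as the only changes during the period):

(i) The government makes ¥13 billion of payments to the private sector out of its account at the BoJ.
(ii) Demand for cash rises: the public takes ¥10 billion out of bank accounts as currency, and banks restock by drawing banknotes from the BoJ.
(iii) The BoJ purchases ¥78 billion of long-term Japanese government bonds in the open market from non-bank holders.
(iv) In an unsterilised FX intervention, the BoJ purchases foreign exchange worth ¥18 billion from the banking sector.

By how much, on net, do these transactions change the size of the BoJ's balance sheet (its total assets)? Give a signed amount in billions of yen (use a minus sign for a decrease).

BoJ balance sheet:
  Assets:      Securities +¥78B, Foreign assets +¥18B
  Liabilities: Bank reserves +¥99B, Currency in circulation +¥10B, Government deposits −¥13B
Commercial banking system:
  Assets:      Reserves at CB +¥99B, Foreign assets −¥18B
  Liabilities: Checkable deposits +¥81B
Change in total BoJ assets = +¥96 billion.

+¥96 billion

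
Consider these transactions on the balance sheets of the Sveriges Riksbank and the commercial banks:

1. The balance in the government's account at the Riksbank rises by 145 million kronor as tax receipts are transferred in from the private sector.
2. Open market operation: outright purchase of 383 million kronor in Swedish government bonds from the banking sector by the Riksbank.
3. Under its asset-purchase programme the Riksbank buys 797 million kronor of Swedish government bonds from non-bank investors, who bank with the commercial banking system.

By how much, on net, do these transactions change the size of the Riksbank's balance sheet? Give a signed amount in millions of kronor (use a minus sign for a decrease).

Riksbank balance sheet:
  Assets:      Securities +1180M
  Liabilities: Bank reserves +1035M, Government deposits +145M
Commercial banking system:
  Assets:      Reserves at CB +1035M, Securities −383M
  Liabilities: Checkable deposits +652M
Change in total Riksbank assets = +1180 million.

+1180 million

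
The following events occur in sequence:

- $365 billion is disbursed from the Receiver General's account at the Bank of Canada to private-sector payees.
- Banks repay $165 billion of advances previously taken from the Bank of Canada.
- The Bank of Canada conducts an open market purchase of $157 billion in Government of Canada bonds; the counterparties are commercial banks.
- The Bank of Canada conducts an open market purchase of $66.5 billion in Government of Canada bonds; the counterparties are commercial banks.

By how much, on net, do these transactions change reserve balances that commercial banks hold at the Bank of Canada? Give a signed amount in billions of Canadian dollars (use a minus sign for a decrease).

Government spending $365 billion: government payments flow into bank reserve accounts → +$365B.
Discount-window repayment $165 billion: repayment is debited from reserves → −$165B.
OMO purchase (from banks) $157 billion: the Bank of Canada pays by crediting reserve accounts → +$157B.
OMO purchase (from banks) $66.5 billion: the Bank of Canada pays by crediting reserve accounts → +$66.5B.
Net: 365 − 165 + 157 + 66.5 = +$423.5 billion.

+$423.5 billion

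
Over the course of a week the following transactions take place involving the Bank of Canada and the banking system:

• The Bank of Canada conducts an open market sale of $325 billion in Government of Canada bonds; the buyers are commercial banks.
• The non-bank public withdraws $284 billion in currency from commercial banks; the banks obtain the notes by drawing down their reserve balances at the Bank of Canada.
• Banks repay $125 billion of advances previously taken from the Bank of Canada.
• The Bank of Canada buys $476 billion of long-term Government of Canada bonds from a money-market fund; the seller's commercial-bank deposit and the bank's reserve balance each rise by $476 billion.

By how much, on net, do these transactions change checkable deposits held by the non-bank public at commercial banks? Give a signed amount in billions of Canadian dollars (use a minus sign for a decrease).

OMO sale (to banks) $325 billion: the counterparty is a bank, so public deposits are unchanged → 0.
Currency withdrawal $284 billion: non-bank counterparties' bank balances fall → −$284B.
Discount-window repayment $125 billion: the counterparty is a bank, so public deposits are unchanged → 0.
Asset purchase (from non-banks) $476 billion: non-bank counterparties' bank balances rise → +$476B.
Net: 0 − 284 + 0 + 476 = +$192 billion.

+$192 billion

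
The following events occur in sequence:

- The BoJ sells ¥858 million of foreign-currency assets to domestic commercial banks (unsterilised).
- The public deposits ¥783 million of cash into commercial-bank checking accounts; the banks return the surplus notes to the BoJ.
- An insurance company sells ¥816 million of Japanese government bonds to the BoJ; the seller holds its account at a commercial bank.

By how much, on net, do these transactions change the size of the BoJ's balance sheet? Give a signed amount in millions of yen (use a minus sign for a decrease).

BoJ balance sheet:
  Assets:      Securities +¥816M, Foreign assets −¥858M
  Liabilities: Bank reserves +¥741M, Currency in circulation −¥783M
Commercial banking system:
  Assets:      Reserves at CB +¥741M, Foreign assets +¥858M
  Liabilities: Checkable deposits +¥1599M
Change in total BoJ assets = -¥42 million.

-¥42 million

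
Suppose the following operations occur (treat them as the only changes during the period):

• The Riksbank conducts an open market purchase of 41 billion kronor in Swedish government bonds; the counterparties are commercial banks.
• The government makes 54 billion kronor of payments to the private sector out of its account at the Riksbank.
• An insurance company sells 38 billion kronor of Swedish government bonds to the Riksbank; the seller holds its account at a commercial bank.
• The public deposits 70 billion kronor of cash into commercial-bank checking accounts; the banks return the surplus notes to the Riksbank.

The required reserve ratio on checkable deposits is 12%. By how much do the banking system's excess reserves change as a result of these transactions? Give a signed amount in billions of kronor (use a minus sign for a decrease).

OMO purchase (from banks) 41 billion kronor: reserves +41B, deposits 0.
Government spending 54 billion kronor: reserves +54B, deposits +54B.
Asset purchase (from non-banks) 38 billion kronor: reserves +38B, deposits +38B.
Currency deposit 70 billion kronor: reserves +70B, deposits +70B.
Totals: Δreserves = +203B, Δdeposits = +162B.
Δrequired reserves = 12% × +162B = +19.44B.
Δexcess reserves = Δreserves − Δrequired = +203B − (+19.44B) = +183.56 billion.

+183.56 billion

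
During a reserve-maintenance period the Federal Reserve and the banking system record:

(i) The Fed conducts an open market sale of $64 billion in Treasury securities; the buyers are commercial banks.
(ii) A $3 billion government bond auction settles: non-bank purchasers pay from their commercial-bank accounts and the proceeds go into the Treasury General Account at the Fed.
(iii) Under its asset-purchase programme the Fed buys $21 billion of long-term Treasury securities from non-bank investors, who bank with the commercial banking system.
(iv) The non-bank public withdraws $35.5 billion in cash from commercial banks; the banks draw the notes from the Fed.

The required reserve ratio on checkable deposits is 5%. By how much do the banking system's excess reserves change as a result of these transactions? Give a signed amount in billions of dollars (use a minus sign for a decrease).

-$80.625 billion

OMO sale (to banks) $64 billion: reserves −$64B, deposits 0.
Government account inflow $3 billion: reserves −$3B, deposits −$3B.
Asset purchase (from non-banks) $21 billion: reserves +$21B, deposits +$21B.
Currency withdrawal $35.5 billion: reserves −$35.5B, deposits −$35.5B.
Totals: Δreserves = −$81.5B, Δdeposits = −$17.5B.
Δrequired reserves = 5% × −$17.5B = −$0.875B.
Δexcess reserves = Δreserves − Δrequired = −$81.5B − (−$0.875B) = -$80.625 billion.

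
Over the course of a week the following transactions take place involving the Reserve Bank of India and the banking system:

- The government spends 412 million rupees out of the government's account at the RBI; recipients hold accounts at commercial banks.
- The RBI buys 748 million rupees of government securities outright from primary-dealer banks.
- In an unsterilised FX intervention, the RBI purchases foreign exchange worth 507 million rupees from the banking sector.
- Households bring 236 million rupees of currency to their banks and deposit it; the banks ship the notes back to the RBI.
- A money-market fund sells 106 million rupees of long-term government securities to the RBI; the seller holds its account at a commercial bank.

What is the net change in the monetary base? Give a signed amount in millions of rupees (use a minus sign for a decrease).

RBI balance sheet:
  Assets:      Securities +854M, Foreign assets +507M
  Liabilities: Bank reserves +2009M, Currency in circulation −236M, Government deposits −412M
Monetary base = currency + reserves: −236M + (+2009M) = +1773 million.

+1773 million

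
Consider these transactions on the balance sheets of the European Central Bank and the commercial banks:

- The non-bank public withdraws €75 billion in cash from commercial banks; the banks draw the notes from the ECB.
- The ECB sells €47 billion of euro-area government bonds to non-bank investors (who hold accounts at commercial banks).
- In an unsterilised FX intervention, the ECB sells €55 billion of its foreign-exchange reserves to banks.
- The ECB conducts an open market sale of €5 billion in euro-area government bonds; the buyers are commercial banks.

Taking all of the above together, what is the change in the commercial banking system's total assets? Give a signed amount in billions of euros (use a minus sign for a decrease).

Currency withdrawal €75 billion: bank balance sheets shrink → −€75B.
Asset sale (to non-banks) €47 billion: bank balance sheets shrink → −€47B.
FX sale €55 billion: just an asset swap on bank balance sheets → 0.
OMO sale (to banks) €5 billion: just an asset swap on bank balance sheets → 0.
Net: −75 − 47 + 0 + 0 = -€122 billion.

-€122 billion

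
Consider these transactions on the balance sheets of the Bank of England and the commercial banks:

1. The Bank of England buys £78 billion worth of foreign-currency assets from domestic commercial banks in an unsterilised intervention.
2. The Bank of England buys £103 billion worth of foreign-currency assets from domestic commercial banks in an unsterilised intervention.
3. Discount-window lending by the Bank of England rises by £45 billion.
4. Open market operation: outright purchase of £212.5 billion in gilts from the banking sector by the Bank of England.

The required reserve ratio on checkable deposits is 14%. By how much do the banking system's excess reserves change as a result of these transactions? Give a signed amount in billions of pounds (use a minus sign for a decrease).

FX purchase £78 billion: reserves +£78B, deposits 0.
FX purchase £103 billion: reserves +£103B, deposits 0.
Discount-window loan £45 billion: reserves +£45B, deposits 0.
OMO purchase (from banks) £212.5 billion: reserves +£212.5B, deposits 0.
Totals: Δreserves = +£438.5B, Δdeposits = 0.
Δrequired reserves = 14% × 0 = 0.
Δexcess reserves = Δreserves − Δrequired = +£438.5B − (0) = +£438.5 billion.

+£438.5 billion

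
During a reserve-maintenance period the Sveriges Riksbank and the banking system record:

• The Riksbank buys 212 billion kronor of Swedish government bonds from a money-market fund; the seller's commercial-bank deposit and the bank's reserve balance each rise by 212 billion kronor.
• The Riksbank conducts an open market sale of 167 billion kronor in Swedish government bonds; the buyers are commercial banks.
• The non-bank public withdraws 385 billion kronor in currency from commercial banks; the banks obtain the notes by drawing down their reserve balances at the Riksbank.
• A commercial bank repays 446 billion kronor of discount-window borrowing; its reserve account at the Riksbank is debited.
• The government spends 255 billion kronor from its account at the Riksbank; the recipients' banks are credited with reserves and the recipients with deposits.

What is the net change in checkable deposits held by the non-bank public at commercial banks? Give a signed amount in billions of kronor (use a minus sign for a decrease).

+82 billion

Riksbank balance sheet:
  Assets:      Securities +45B, Loans to banks −446B
  Liabilities: Bank reserves −531B, Currency in circulation +385B, Government deposits −255B
Commercial banking system:
  Assets:      Reserves at CB −531B, Securities +167B
  Liabilities: Checkable deposits +82B, Borrowings from CB −446B
So the change in checkable deposits held by the non-bank public at commercial banks is +82 billion.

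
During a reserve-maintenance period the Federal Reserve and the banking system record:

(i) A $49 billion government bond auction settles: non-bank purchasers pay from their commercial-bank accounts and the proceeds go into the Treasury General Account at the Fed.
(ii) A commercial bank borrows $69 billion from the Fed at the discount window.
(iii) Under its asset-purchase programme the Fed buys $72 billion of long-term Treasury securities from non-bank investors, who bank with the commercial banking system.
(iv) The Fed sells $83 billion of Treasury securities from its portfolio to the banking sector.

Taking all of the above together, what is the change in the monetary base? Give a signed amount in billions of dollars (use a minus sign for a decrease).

+$9 billion

Fed balance sheet:
  Assets:      Securities −$11B, Loans to banks +$69B
  Liabilities: Bank reserves +$9B, Government deposits +$49B
Monetary base = currency + reserves: 0 + (+$9B) = +$9 billion.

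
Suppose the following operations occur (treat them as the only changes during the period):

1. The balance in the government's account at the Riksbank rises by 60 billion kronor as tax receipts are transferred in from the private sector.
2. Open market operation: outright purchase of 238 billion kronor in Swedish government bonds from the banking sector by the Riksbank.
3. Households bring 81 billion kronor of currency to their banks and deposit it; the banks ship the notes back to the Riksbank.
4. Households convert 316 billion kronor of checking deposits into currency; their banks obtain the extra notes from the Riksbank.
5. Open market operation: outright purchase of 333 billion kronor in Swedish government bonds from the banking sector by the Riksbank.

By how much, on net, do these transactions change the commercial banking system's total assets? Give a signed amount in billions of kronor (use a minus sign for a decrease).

Government account inflow 60 billion kronor: bank balance sheets shrink → −60B.
OMO purchase (from banks) 238 billion kronor: just an asset swap on bank balance sheets → 0.
Currency deposit 81 billion kronor: bank balance sheets expand → +81B.
Currency withdrawal 316 billion kronor: bank balance sheets shrink → −316B.
OMO purchase (from banks) 333 billion kronor: just an asset swap on bank balance sheets → 0.
Net: −60 + 0 + 81 − 316 + 0 = -295 billion.

-295 billion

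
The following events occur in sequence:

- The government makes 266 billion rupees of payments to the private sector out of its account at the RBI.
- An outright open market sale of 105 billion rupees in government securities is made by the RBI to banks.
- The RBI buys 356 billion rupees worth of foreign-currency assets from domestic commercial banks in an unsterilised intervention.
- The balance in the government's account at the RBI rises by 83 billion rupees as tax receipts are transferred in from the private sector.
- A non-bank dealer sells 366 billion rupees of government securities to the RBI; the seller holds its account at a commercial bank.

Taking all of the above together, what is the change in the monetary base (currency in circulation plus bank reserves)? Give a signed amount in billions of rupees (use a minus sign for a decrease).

RBI balance sheet:
  Assets:      Securities +261B, Foreign assets +356B
  Liabilities: Bank reserves +800B, Government deposits −183B
Monetary base = currency + reserves: 0 + (+800B) = +800 billion.

+800 billion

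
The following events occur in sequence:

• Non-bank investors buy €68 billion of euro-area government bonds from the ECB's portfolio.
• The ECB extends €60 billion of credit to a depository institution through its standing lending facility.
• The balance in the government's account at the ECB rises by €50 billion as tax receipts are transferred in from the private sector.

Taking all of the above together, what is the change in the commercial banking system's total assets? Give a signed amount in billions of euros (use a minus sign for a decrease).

ECB balance sheet:
  Assets:      Securities −€68B, Loans to banks +€60B
  Liabilities: Bank reserves −€58B, Government deposits +€50B
Commercial banking system:
  Assets:      Reserves at CB −€58B
  Liabilities: Checkable deposits −€118B, Borrowings from CB +€60B
Change in total bank assets = -€58 billion.

-€58 billion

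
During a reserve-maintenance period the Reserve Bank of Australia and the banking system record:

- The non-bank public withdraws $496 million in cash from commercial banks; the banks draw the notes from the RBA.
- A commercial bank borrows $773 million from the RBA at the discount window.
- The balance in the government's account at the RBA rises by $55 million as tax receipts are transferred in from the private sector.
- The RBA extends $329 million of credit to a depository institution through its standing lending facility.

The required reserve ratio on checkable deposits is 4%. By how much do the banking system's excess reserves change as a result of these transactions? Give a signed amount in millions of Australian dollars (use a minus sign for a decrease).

Currency withdrawal $496 million: reserves −$496M, deposits −$496M.
Discount-window loan $773 million: reserves +$773M, deposits 0.
Government account inflow $55 million: reserves −$55M, deposits −$55M.
Discount-window loan $329 million: reserves +$329M, deposits 0.
Totals: Δreserves = +$551M, Δdeposits = −$551M.
Δrequired reserves = 4% × −$551M = −$22.04M.
Δexcess reserves = Δreserves − Δrequired = +$551M − (−$22.04M) = +$573.04 million.

+$573.04 million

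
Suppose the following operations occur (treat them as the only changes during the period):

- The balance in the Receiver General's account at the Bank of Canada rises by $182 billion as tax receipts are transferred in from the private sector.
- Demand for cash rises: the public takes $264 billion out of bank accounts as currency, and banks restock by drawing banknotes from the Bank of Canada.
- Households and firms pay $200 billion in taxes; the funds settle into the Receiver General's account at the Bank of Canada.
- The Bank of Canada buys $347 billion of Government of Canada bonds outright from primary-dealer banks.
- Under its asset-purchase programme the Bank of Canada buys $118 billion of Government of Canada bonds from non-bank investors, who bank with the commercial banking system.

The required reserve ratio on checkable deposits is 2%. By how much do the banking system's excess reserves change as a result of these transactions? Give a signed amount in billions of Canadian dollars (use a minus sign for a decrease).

Government account inflow $182 billion: reserves −$182B, deposits −$182B.
Currency withdrawal $264 billion: reserves −$264B, deposits −$264B.
Government account inflow $200 billion: reserves −$200B, deposits −$200B.
OMO purchase (from banks) $347 billion: reserves +$347B, deposits 0.
Asset purchase (from non-banks) $118 billion: reserves +$118B, deposits +$118B.
Totals: Δreserves = −$181B, Δdeposits = −$528B.
Δrequired reserves = 2% × −$528B = −$10.56B.
Δexcess reserves = Δreserves − Δrequired = −$181B − (−$10.56B) = -$170.44 billion.

-$170.44 billion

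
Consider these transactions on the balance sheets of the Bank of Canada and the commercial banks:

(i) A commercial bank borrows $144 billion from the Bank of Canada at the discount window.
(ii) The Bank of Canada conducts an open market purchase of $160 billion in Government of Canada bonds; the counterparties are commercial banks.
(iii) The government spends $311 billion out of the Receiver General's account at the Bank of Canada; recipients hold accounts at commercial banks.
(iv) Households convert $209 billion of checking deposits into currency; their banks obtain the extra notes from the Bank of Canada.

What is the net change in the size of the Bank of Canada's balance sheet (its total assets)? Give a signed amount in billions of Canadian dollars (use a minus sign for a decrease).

+$304 billion

Bank of Canada balance sheet:
  Assets:      Securities +$160B, Loans to banks +$144B
  Liabilities: Bank reserves +$406B, Currency in circulation +$209B, Government deposits −$311B
Change in total Bank of Canada assets = +$304 billion.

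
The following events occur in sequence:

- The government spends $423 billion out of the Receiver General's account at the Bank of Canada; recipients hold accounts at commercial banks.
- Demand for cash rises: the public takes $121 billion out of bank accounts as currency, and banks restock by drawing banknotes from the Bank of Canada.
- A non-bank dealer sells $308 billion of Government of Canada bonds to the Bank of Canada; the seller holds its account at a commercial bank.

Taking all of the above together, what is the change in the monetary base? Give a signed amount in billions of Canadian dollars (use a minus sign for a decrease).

Bank of Canada balance sheet:
  Assets:      Securities +$308B
  Liabilities: Bank reserves +$610B, Currency in circulation +$121B, Government deposits −$423B
Commercial banking system:
  Assets:      Reserves at CB +$610B
  Liabilities: Checkable deposits +$610B
Monetary base = currency + reserves: +$121B + (+$610B) = +$731 billion.

+$731 billion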